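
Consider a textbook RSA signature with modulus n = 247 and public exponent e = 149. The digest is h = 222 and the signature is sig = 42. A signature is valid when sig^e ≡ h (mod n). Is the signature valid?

invalid

sig^2 ≡ 42^2 = 1764 ≡ 35
sig^4 ≡ 35^2 = 1225 ≡ 237
sig^8 ≡ 237^2 = 56169 ≡ 100
sig^16 ≡ 100^2 = 10000 ≡ 120
sig^32 ≡ 120^2 = 14400 ≡ 74
sig^64 ≡ 74^2 = 5476 ≡ 42
sig^128 ≡ 42^2 = 1764 ≡ 35
149 = 128 + 16 + 4 + 1, so sig^149 ≡ 35·120·237·42 ≡ 74 (mod 247)
The recovered value 74 does not match the digest 222.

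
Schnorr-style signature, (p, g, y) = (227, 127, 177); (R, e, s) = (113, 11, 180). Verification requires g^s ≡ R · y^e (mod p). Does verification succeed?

g^s mod p:
127^2 = 16129 ≡ 12
127^4 ≡ 12^2 = 144
127^8 ≡ 144^2 = 20736 ≡ 79
127^16 ≡ 79^2 = 6241 ≡ 112
127^32 ≡ 112^2 = 12544 ≡ 59
127^64 ≡ 59^2 = 3481 ≡ 76
127^128 ≡ 76^2 = 5776 ≡ 101
180 = 128 + 32 + 16 + 4, so 127^180 ≡ 101·59·112·144 ≡ 173 (mod 227)
R · y^e mod p:
177^2 = 31329 ≡ 3
177^4 ≡ 3^2 = 9
177^8 ≡ 9^2 = 81
11 = 8 + 2 + 1, so 177^11 ≡ 81·3·177 ≡ 108 (mod 227)
113·108 = 12204 ≡ 173 (mod 227)
173 ≡ 173 (mod 227); signature holds.

passes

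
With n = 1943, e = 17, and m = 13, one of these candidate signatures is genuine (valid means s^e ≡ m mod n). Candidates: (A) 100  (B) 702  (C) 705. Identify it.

Candidate A: 100^17 mod 1943 = 747
Candidate B: 702^17 mod 1943 = 13
  → matches m = 13
Candidate C: 705^17 mod 1943 = 1193

B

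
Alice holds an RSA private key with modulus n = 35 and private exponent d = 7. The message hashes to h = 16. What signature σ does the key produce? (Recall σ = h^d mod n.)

h^2 ≡ 16^2 = 256 ≡ 11
h^4 ≡ 11^2 = 121 ≡ 16
7 = 4 + 2 + 1, so h^7 ≡ 16·11·16 ≡ 16 (mod 35)

16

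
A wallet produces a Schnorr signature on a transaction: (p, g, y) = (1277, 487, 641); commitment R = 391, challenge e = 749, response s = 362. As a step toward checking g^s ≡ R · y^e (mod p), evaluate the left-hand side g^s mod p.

543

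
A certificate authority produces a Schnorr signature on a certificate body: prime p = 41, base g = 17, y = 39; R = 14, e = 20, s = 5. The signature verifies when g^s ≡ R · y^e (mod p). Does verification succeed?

fails

g^s mod p:
Squares mod 41: 17^1≡17, 17^2≡2, 17^4≡4
5 = 4 + 1, so 17^5 ≡ 4·17 ≡ 27 (mod 41)
R · y^e mod p:
Squares mod 41: 39^1≡39, 39^2≡4, 39^4≡16, 39^8≡10, 39^16≡18
20 = 16 + 4, so 39^20 ≡ 18·16 ≡ 1 (mod 41)
14·1 = 14 ≡ 14 (mod 41)
27 ≠ 14; the check fails.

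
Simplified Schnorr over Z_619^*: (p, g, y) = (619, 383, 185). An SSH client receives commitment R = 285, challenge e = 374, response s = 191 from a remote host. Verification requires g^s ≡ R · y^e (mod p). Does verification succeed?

passes

g^s mod p:
383^191 mod 619 = 89
R · y^e mod p:
185^374 mod 619 = 9
285·9 = 2565 ≡ 89 (mod 619)
89 ≡ 89 (mod 619); signature holds.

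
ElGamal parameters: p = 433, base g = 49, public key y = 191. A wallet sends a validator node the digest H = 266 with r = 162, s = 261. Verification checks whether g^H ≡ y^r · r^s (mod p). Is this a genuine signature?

Left side g^H mod p:
Squares mod 433: 49^1≡49, 49^2≡236, 49^4≡272, 49^8≡374, 49^16≡17, 49^32≡289, 49^64≡385, 49^128≡139, 49^256≡269
266 = 256 + 8 + 2, so 49^266 ≡ 269·374·236 ≡ 327 (mod 433)
Right side y^r · r^s mod p:
Squares mod 433: 191^1≡191, 191^2≡109, 191^4≡190, 191^8≡161, 191^16≡374, 191^32≡17, 191^64≡289, 191^128≡385
162 = 128 + 32 + 2, so 191^162 ≡ 385·17·109 ≡ 254 (mod 433)
Squares mod 433: 162^1≡162, 162^2≡264, 162^4≡416, 162^8≡289, 162^16≡385, 162^32≡139, 162^64≡269, 162^128≡50, 162^256≡335
261 = 256 + 4 + 1, so 162^261 ≡ 335·416·162 ≡ 133 (mod 433)
254·133 = 33782 ≡ 8 (mod 433)
327 ≠ 8, so verification fails.

forged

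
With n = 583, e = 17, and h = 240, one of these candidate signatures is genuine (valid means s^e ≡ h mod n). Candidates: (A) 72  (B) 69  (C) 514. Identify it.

B

Candidate A: Squares mod 583: 72^1≡72, 72^2≡520, 72^4≡471, 72^8≡301, 72^16≡236; 17 = 16 + 1, so 72^17 ≡ 236·72 ≡ 85 (mod 583)
Candidate B: Squares mod 583: 69^1≡69, 69^2≡97, 69^4≡81, 69^8≡148, 69^16≡333; 17 = 16 + 1, so 69^17 ≡ 333·69 ≡ 240 (mod 583)
  → matches h = 240
Candidate C: Squares mod 583: 514^1≡514, 514^2≡97, 514^4≡81, 514^8≡148, 514^16≡333; 17 = 16 + 1, so 514^17 ≡ 333·514 ≡ 343 (mod 583)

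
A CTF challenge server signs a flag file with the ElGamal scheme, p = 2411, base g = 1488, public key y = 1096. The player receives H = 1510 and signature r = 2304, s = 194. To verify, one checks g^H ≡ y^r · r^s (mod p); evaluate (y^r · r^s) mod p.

1866

1096^2304 mod 2411 = 1609
2304^194 mod 2411 = 2084
y^r · r^s ≡ 1609·2084 = 3353156 ≡ 1866 (mod 2411)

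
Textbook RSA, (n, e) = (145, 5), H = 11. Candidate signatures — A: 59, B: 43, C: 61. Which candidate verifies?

Candidate A: Squares mod 145: 59^1≡59, 59^2≡1, 59^4≡1; 5 = 4 + 1, so 59^5 ≡ 1·59 ≡ 59 (mod 145)
Candidate B: Squares mod 145: 43^1≡43, 43^2≡109, 43^4≡136; 5 = 4 + 1, so 43^5 ≡ 136·43 ≡ 48 (mod 145)
Candidate C: Squares mod 145: 61^1≡61, 61^2≡96, 61^4≡81; 5 = 4 + 1, so 61^5 ≡ 81·61 ≡ 11 (mod 145)
  → matches H = 11

C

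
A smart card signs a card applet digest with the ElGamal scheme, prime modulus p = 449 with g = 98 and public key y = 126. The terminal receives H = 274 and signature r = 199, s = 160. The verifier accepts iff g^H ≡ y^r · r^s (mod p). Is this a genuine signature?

forged

Left side g^H mod p:
98^2 = 9604 ≡ 175
98^4 ≡ 175^2 = 30625 ≡ 93
98^8 ≡ 93^2 = 8649 ≡ 118
98^16 ≡ 118^2 = 13924 ≡ 5
98^32 ≡ 5^2 = 25
98^64 ≡ 25^2 = 625 ≡ 176
98^128 ≡ 176^2 = 30976 ≡ 444
98^256 ≡ 444^2 = 197136 ≡ 25
274 = 256 + 16 + 2, so 98^274 ≡ 25·5·175 ≡ 323 (mod 449)
Right side y^r · r^s mod p:
126^2 = 15876 ≡ 161
126^4 ≡ 161^2 = 25921 ≡ 328
126^8 ≡ 328^2 = 107584 ≡ 273
126^16 ≡ 273^2 = 74529 ≡ 444
126^32 ≡ 444^2 = 197136 ≡ 25
126^64 ≡ 25^2 = 625 ≡ 176
126^128 ≡ 176^2 = 30976 ≡ 444
199 = 128 + 64 + 4 + 2 + 1, so 126^199 ≡ 444·176·328·161·126 ≡ 39 (mod 449)
199^2 = 39601 ≡ 89
199^4 ≡ 89^2 = 7921 ≡ 288
199^8 ≡ 288^2 = 82944 ≡ 328
199^16 ≡ 328^2 = 107584 ≡ 273
199^32 ≡ 273^2 = 74529 ≡ 444
199^64 ≡ 444^2 = 197136 ≡ 25
199^128 ≡ 25^2 = 625 ≡ 176
160 = 128 + 32, so 199^160 ≡ 176·444 ≡ 18 (mod 449)
39·18 = 702 ≡ 253 (mod 449)
323 ≠ 253, so verification fails.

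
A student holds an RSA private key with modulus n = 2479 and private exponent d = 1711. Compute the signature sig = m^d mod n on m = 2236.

Squares mod 2479: m^1≡2236, m^2≡2032, m^4≡1489, m^8≡895, m^16≡308, m^32≡662, m^64≡1940, m^128≡478, m^256≡416, m^512≡2005, m^1024≡1566
1711 = 1024 + 512 + 128 + 32 + 8 + 4 + 2 + 1, so m^1711 ≡ 1566·2005·478·662·895·1489·2032·2236 ≡ 2273 (mod 2479)

2273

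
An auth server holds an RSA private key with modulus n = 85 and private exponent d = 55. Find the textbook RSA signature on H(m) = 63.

7

(H(m))^2 ≡ 63^2 = 3969 ≡ 59
(H(m))^4 ≡ 59^2 = 3481 ≡ 81
(H(m))^8 ≡ 81^2 = 6561 ≡ 16
(H(m))^16 ≡ 16^2 = 256 ≡ 1
(H(m))^32 ≡ 1^2 = 1
55 = 32 + 16 + 4 + 2 + 1, so (H(m))^55 ≡ 1·1·81·59·63 ≡ 7 (mod 85)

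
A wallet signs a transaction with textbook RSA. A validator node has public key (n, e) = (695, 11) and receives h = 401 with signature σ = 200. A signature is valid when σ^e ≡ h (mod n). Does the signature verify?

does not verify

σ^11 mod 695 = 240
σ^11 mod 695 = 240, but h = 401.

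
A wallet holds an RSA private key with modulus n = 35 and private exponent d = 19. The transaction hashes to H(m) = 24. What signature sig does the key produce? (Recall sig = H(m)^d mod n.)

(H(m))^2 ≡ 24^2 = 576 ≡ 16
(H(m))^4 ≡ 16^2 = 256 ≡ 11
(H(m))^8 ≡ 11^2 = 121 ≡ 16
(H(m))^16 ≡ 16^2 = 256 ≡ 11
19 = 16 + 2 + 1, so (H(m))^19 ≡ 11·16·24 ≡ 24 (mod 35)

24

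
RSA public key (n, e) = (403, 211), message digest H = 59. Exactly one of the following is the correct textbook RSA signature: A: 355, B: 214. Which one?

Candidate A: Squares mod 403: 355^1≡355, 355^2≡289, 355^4≡100, 355^8≡328, 355^16≡386, 355^32≡289, 355^64≡100, 355^128≡328; 211 = 128 + 64 + 16 + 2 + 1, so 355^211 ≡ 328·100·386·289·355 ≡ 355 (mod 403)
Candidate B: Squares mod 403: 214^1≡214, 214^2≡257, 214^4≡360, 214^8≡237, 214^16≡152, 214^32≡133, 214^64≡360, 214^128≡237; 211 = 128 + 64 + 16 + 2 + 1, so 214^211 ≡ 237·360·152·257·214 ≡ 59 (mod 403)
  → matches H = 59

B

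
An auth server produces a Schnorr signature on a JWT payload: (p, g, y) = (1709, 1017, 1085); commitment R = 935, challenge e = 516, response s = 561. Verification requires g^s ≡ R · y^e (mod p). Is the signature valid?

valid

g^s mod p:
1017^2 = 1034289 ≡ 344
1017^4 ≡ 344^2 = 118336 ≡ 415
1017^8 ≡ 415^2 = 172225 ≡ 1325
1017^16 ≡ 1325^2 = 1755625 ≡ 482
1017^32 ≡ 482^2 = 232324 ≡ 1609
1017^64 ≡ 1609^2 = 2588881 ≡ 1455
1017^128 ≡ 1455^2 = 2117025 ≡ 1283
1017^256 ≡ 1283^2 = 1646089 ≡ 322
1017^512 ≡ 322^2 = 103684 ≡ 1144
561 = 512 + 32 + 16 + 1, so 1017^561 ≡ 1144·1609·482·1017 ≡ 995 (mod 1709)
R · y^e mod p:
1085^2 = 1177225 ≡ 1433
1085^4 ≡ 1433^2 = 2053489 ≡ 980
1085^8 ≡ 980^2 = 960400 ≡ 1651
1085^16 ≡ 1651^2 = 2725801 ≡ 1655
1085^32 ≡ 1655^2 = 2739025 ≡ 1207
1085^64 ≡ 1207^2 = 1456849 ≡ 781
1085^128 ≡ 781^2 = 609961 ≡ 1557
1085^256 ≡ 1557^2 = 2424249 ≡ 887
1085^512 ≡ 887^2 = 786769 ≡ 629
516 = 512 + 4, so 1085^516 ≡ 629·980 ≡ 1180 (mod 1709)
935·1180 = 1103300 ≡ 995 (mod 1709)
995 ≡ 995 (mod 1709); signature holds.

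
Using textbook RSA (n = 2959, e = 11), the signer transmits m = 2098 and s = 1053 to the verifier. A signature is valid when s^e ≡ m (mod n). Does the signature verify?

verifies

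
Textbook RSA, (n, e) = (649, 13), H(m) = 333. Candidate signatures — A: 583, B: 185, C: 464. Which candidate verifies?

B

Candidate A: Squares mod 649: 583^1≡583, 583^2≡462, 583^4≡572, 583^8≡88; 13 = 8 + 4 + 1, so 583^13 ≡ 88·572·583 ≡ 55 (mod 649)
Candidate B: Squares mod 649: 185^1≡185, 185^2≡477, 185^4≡379, 185^8≡212; 13 = 8 + 4 + 1, so 185^13 ≡ 212·379·185 ≡ 333 (mod 649)
  → matches H(m) = 333
Candidate C: Squares mod 649: 464^1≡464, 464^2≡477, 464^4≡379, 464^8≡212; 13 = 8 + 4 + 1, so 464^13 ≡ 212·379·464 ≡ 316 (mod 649)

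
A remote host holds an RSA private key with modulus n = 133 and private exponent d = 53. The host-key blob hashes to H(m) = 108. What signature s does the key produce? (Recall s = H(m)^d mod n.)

117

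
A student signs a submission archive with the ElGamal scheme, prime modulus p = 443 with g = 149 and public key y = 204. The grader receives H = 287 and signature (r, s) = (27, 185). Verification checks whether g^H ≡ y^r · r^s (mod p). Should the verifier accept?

accept

Left side g^H mod p:
149^2 = 22201 ≡ 51
149^4 ≡ 51^2 = 2601 ≡ 386
149^8 ≡ 386^2 = 148996 ≡ 148
149^16 ≡ 148^2 = 21904 ≡ 197
149^32 ≡ 197^2 = 38809 ≡ 268
149^64 ≡ 268^2 = 71824 ≡ 58
149^128 ≡ 58^2 = 3364 ≡ 263
149^256 ≡ 263^2 = 69169 ≡ 61
287 = 256 + 16 + 8 + 4 + 2 + 1, so 149^287 ≡ 61·197·148·386·51·149 ≡ 300 (mod 443)
Right side y^r · r^s mod p:
204^2 = 41616 ≡ 417
204^4 ≡ 417^2 = 173889 ≡ 233
204^8 ≡ 233^2 = 54289 ≡ 243
204^16 ≡ 243^2 = 59049 ≡ 130
27 = 16 + 8 + 2 + 1, so 204^27 ≡ 130·243·417·204 ≡ 315 (mod 443)
27^2 = 729 ≡ 286
27^4 ≡ 286^2 = 81796 ≡ 284
27^8 ≡ 284^2 = 80656 ≡ 30
27^16 ≡ 30^2 = 900 ≡ 14
27^32 ≡ 14^2 = 196
27^64 ≡ 196^2 = 38416 ≡ 318
27^128 ≡ 318^2 = 101124 ≡ 120
185 = 128 + 32 + 16 + 8 + 1, so 27^185 ≡ 120·196·14·30·27 ≡ 233 (mod 443)
315·233 = 73395 ≡ 300 (mod 443)
300 ≡ 300 (mod 443), so the signature is genuine.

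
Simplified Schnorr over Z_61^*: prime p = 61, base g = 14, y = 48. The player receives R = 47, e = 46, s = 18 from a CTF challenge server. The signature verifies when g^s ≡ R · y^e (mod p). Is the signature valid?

valid

g^s mod p:
14^18 mod 61 = 1
R · y^e mod p:
48^46 mod 61 = 13
47·13 = 611 ≡ 1 (mod 61)
1 ≡ 1 (mod 61); signature holds.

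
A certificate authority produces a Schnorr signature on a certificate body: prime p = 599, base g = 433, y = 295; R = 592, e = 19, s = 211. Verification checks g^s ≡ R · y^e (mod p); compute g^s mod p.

433^211 mod 599 = 252

252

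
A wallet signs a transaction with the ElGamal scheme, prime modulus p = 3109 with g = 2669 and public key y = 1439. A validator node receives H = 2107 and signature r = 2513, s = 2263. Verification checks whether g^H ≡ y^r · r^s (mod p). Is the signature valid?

invalid

Left side g^H mod p:
2669^2107 mod 3109 = 2386
Right side y^r · r^s mod p:
1439^2513 mod 3109 = 315
2513^2263 mod 3109 = 462
315·462 = 145530 ≡ 2516 (mod 3109)
2386 ≠ 2516, so verification fails.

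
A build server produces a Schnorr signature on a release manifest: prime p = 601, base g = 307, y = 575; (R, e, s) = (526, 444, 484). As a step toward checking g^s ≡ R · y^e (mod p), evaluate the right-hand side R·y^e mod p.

64

575^2 = 330625 ≡ 75
575^4 ≡ 75^2 = 5625 ≡ 216
575^8 ≡ 216^2 = 46656 ≡ 379
575^16 ≡ 379^2 = 143641 ≡ 2
575^32 ≡ 2^2 = 4
575^64 ≡ 4^2 = 16
575^128 ≡ 16^2 = 256
575^256 ≡ 256^2 = 65536 ≡ 27
444 = 256 + 128 + 32 + 16 + 8 + 4, so 575^444 ≡ 27·256·4·2·379·216 ≡ 512 (mod 601)
R · y^e ≡ 526·512 = 269312 ≡ 64 (mod 601)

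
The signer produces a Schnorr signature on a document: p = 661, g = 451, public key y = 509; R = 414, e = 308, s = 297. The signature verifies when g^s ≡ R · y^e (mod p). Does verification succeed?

g^s mod p:
451^2 = 203401 ≡ 474
451^4 ≡ 474^2 = 224676 ≡ 597
451^8 ≡ 597^2 = 356409 ≡ 130
451^16 ≡ 130^2 = 16900 ≡ 375
451^32 ≡ 375^2 = 140625 ≡ 493
451^64 ≡ 493^2 = 243049 ≡ 462
451^128 ≡ 462^2 = 213444 ≡ 602
451^256 ≡ 602^2 = 362404 ≡ 176
297 = 256 + 32 + 8 + 1, so 451^297 ≡ 176·493·130·451 ≡ 471 (mod 661)
R · y^e mod p:
509^2 = 259081 ≡ 630
509^4 ≡ 630^2 = 396900 ≡ 300
509^8 ≡ 300^2 = 90000 ≡ 104
509^16 ≡ 104^2 = 10816 ≡ 240
509^32 ≡ 240^2 = 57600 ≡ 93
509^64 ≡ 93^2 = 8649 ≡ 56
509^128 ≡ 56^2 = 3136 ≡ 492
509^256 ≡ 492^2 = 242064 ≡ 138
308 = 256 + 32 + 16 + 4, so 509^308 ≡ 138·93·240·300 ≡ 406 (mod 661)
414·406 = 168084 ≡ 190 (mod 661)
471 ≠ 190; the check fails.

fails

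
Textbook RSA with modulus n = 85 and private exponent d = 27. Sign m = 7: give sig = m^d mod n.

m^2 ≡ 7^2 = 49
m^4 ≡ 49^2 = 2401 ≡ 21
m^8 ≡ 21^2 = 441 ≡ 16
m^16 ≡ 16^2 = 256 ≡ 1
27 = 16 + 8 + 2 + 1, so m^27 ≡ 1·16·49·7 ≡ 48 (mod 85)

48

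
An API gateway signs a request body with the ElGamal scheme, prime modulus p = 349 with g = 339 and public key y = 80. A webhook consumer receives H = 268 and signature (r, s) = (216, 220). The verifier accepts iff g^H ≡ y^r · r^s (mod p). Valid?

yes

Left side g^H mod p:
339^2 = 114921 ≡ 100
339^4 ≡ 100^2 = 10000 ≡ 228
339^8 ≡ 228^2 = 51984 ≡ 332
339^16 ≡ 332^2 = 110224 ≡ 289
339^32 ≡ 289^2 = 83521 ≡ 110
339^64 ≡ 110^2 = 12100 ≡ 234
339^128 ≡ 234^2 = 54756 ≡ 312
339^256 ≡ 312^2 = 97344 ≡ 322
268 = 256 + 8 + 4, so 339^268 ≡ 322·332·228 ≡ 301 (mod 349)
Right side y^r · r^s mod p:
80^2 = 6400 ≡ 118
80^4 ≡ 118^2 = 13924 ≡ 313
80^8 ≡ 313^2 = 97969 ≡ 249
80^16 ≡ 249^2 = 62001 ≡ 228
80^32 ≡ 228^2 = 51984 ≡ 332
80^64 ≡ 332^2 = 110224 ≡ 289
80^128 ≡ 289^2 = 83521 ≡ 110
216 = 128 + 64 + 16 + 8, so 80^216 ≡ 110·289·228·249 ≡ 274 (mod 349)
216^2 = 46656 ≡ 239
216^4 ≡ 239^2 = 57121 ≡ 234
216^8 ≡ 234^2 = 54756 ≡ 312
216^16 ≡ 312^2 = 97344 ≡ 322
216^32 ≡ 322^2 = 103684 ≡ 31
216^64 ≡ 31^2 = 961 ≡ 263
216^128 ≡ 263^2 = 69169 ≡ 67
220 = 128 + 64 + 16 + 8 + 4, so 216^220 ≡ 67·263·322·312·234 ≡ 224 (mod 349)
274·224 = 61376 ≡ 301 (mod 349)
301 ≡ 301 (mod 349), so the signature is genuine.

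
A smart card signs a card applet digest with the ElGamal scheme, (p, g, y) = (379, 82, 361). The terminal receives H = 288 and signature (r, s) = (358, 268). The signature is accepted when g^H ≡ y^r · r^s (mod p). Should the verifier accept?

Left side g^H mod p:
Squares mod 379: 82^1≡82, 82^2≡281, 82^4≡129, 82^8≡344, 82^16≡88, 82^32≡164, 82^64≡366, 82^128≡169, 82^256≡136
288 = 256 + 32, so 82^288 ≡ 136·164 ≡ 322 (mod 379)
Right side y^r · r^s mod p:
Squares mod 379: 361^1≡361, 361^2≡324, 361^4≡372, 361^8≡49, 361^16≡127, 361^32≡211, 361^64≡178, 361^128≡227, 361^256≡364
358 = 256 + 64 + 32 + 4 + 2, so 361^358 ≡ 364·178·211·372·324 ≡ 81 (mod 379)
Squares mod 379: 358^1≡358, 358^2≡62, 358^4≡54, 358^8≡263, 358^16≡191, 358^32≡97, 358^64≡313, 358^128≡187, 358^256≡101
268 = 256 + 8 + 4, so 358^268 ≡ 101·263·54 ≡ 266 (mod 379)
81·266 = 21546 ≡ 322 (mod 379)
322 ≡ 322 (mod 379), so the signature is genuine.

accept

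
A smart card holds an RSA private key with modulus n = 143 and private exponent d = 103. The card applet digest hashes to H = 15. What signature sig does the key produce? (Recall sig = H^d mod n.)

141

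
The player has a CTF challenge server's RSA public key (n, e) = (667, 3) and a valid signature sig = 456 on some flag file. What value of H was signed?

97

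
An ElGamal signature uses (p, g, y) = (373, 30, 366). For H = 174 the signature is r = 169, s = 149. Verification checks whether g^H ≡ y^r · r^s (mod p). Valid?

Left side g^H mod p:
Squares mod 373: 30^1≡30, 30^2≡154, 30^4≡217, 30^8≡91, 30^16≡75, 30^32≡30, 30^64≡154, 30^128≡217
174 = 128 + 32 + 8 + 4 + 2, so 30^174 ≡ 217·30·91·217·154 ≡ 356 (mod 373)
Right side y^r · r^s mod p:
Squares mod 373: 366^1≡366, 366^2≡49, 366^4≡163, 366^8≡86, 366^16≡309, 366^32≡366, 366^64≡49, 366^128≡163
169 = 128 + 32 + 8 + 1, so 366^169 ≡ 163·366·86·366 ≡ 189 (mod 373)
Squares mod 373: 169^1≡169, 169^2≡213, 169^4≡236, 169^8≡119, 169^16≡360, 169^32≡169, 169^64≡213, 169^128≡236
149 = 128 + 16 + 4 + 1, so 169^149 ≡ 236·360·236·169 ≡ 30 (mod 373)
189·30 = 5670 ≡ 75 (mod 373)
356 ≠ 75, so verification fails.

no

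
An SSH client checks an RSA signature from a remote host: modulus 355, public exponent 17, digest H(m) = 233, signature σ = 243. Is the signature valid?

valid

σ^2 ≡ 243^2 = 59049 ≡ 119
σ^4 ≡ 119^2 = 14161 ≡ 316
σ^8 ≡ 316^2 = 99856 ≡ 101
σ^16 ≡ 101^2 = 10201 ≡ 261
17 = 16 + 1, so σ^17 ≡ 261·243 ≡ 233 (mod 355)
Since 233 equals the digest 233, verification succeeds.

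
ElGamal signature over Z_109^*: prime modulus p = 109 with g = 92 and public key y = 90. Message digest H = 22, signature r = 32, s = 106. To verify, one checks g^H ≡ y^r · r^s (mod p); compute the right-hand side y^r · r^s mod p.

Squares mod 109: 90^1≡90, 90^2≡34, 90^4≡66, 90^8≡105, 90^16≡16, 90^32≡38
90^32 ≡ 38 (mod 109)
Squares mod 109: 32^1≡32, 32^2≡43, 32^4≡105, 32^8≡16, 32^16≡38, 32^32≡27, 32^64≡75
106 = 64 + 32 + 8 + 2, so 32^106 ≡ 75·27·16·43 ≡ 71 (mod 109)
y^r · r^s ≡ 38·71 = 2698 ≡ 82 (mod 109)

82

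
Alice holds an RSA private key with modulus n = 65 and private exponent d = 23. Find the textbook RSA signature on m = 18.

m^2 ≡ 18^2 = 324 ≡ 64
m^4 ≡ 64^2 = 4096 ≡ 1
m^8 ≡ 1^2 = 1
m^16 ≡ 1^2 = 1
23 = 16 + 4 + 2 + 1, so m^23 ≡ 1·1·64·18 ≡ 47 (mod 65)

47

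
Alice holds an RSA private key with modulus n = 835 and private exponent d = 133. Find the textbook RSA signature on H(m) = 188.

573

(H(m))^2 ≡ 188^2 = 35344 ≡ 274
(H(m))^4 ≡ 274^2 = 75076 ≡ 761
(H(m))^8 ≡ 761^2 = 579121 ≡ 466
(H(m))^16 ≡ 466^2 = 217156 ≡ 56
(H(m))^32 ≡ 56^2 = 3136 ≡ 631
(H(m))^64 ≡ 631^2 = 398161 ≡ 701
(H(m))^128 ≡ 701^2 = 491401 ≡ 421
133 = 128 + 4 + 1, so (H(m))^133 ≡ 421·761·188 ≡ 573 (mod 835)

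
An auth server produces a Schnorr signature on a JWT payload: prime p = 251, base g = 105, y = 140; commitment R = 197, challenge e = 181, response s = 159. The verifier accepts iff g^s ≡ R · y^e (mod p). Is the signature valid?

g^s mod p:
Squares mod 251: 105^1≡105, 105^2≡232, 105^4≡110, 105^8≡52, 105^16≡194, 105^32≡237, 105^64≡196, 105^128≡13
159 = 128 + 16 + 8 + 4 + 2 + 1, so 105^159 ≡ 13·194·52·110·232·105 ≡ 15 (mod 251)
R · y^e mod p:
Squares mod 251: 140^1≡140, 140^2≡22, 140^4≡233, 140^8≡73, 140^16≡58, 140^32≡101, 140^64≡161, 140^128≡68
181 = 128 + 32 + 16 + 4 + 1, so 140^181 ≡ 68·101·58·233·140 ≡ 181 (mod 251)
197·181 = 35657 ≡ 15 (mod 251)
15 ≡ 15 (mod 251); signature holds.

valid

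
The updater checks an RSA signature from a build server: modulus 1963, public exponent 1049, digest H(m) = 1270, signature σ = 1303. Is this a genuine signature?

Squares mod 1963: σ^1≡1303, σ^2≡1777, σ^4≡1225, σ^8≡893, σ^16≡471, σ^32≡22, σ^64≡484, σ^128≡659, σ^256≡458, σ^512≡1686, σ^1024≡172
1049 = 1024 + 16 + 8 + 1, so σ^1049 ≡ 172·471·893·1303 ≡ 1270 (mod 1963)
Since 1270 equals the digest 1270, verification succeeds.

genuine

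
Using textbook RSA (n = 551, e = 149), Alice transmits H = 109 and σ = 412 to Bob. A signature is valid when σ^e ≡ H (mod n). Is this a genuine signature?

genuine

Squares mod 551: σ^1≡412, σ^2≡36, σ^4≡194, σ^8≡168, σ^16≡123, σ^32≡252, σ^64≡139, σ^128≡36
149 = 128 + 16 + 4 + 1, so σ^149 ≡ 36·123·194·412 ≡ 109 (mod 551)
109 = H, so the signature checks out.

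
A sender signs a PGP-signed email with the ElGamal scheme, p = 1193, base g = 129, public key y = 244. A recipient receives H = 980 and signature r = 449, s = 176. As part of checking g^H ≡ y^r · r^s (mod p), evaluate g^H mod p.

129^2 = 16641 ≡ 1132
129^4 ≡ 1132^2 = 1281424 ≡ 142
129^8 ≡ 142^2 = 20164 ≡ 1076
129^16 ≡ 1076^2 = 1157776 ≡ 566
129^32 ≡ 566^2 = 320356 ≡ 632
129^64 ≡ 632^2 = 399424 ≡ 962
129^128 ≡ 962^2 = 925444 ≡ 869
129^256 ≡ 869^2 = 755161 ≡ 1185
129^512 ≡ 1185^2 = 1404225 ≡ 64
980 = 512 + 256 + 128 + 64 + 16 + 4, so 129^980 ≡ 64·1185·869·962·566·142 ≡ 206 (mod 1193)

206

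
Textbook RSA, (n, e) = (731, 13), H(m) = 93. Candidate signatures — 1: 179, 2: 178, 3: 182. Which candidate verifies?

Candidate 1: Squares mod 731: 179^1≡179, 179^2≡608, 179^4≡509, 179^8≡307; 13 = 8 + 4 + 1, so 179^13 ≡ 307·509·179 ≡ 93 (mod 731)
  → matches H(m) = 93
Candidate 2: Squares mod 731: 178^1≡178, 178^2≡251, 178^4≡135, 178^8≡681; 13 = 8 + 4 + 1, so 178^13 ≡ 681·135·178 ≡ 264 (mod 731)
Candidate 3: Squares mod 731: 182^1≡182, 182^2≡229, 182^4≡540, 182^8≡662; 13 = 8 + 4 + 1, so 182^13 ≡ 662·540·182 ≡ 167 (mod 731)

1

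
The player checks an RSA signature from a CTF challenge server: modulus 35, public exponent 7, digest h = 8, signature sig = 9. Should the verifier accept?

reject

sig^2 ≡ 9^2 = 81 ≡ 11
sig^4 ≡ 11^2 = 121 ≡ 16
7 = 4 + 2 + 1, so sig^7 ≡ 16·11·9 ≡ 9 (mod 35)
9 ≠ 8, so verification fails.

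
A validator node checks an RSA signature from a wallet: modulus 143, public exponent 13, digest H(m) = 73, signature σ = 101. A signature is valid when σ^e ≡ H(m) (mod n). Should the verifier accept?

reject

σ^2 ≡ 101^2 = 10201 ≡ 48
σ^4 ≡ 48^2 = 2304 ≡ 16
σ^8 ≡ 16^2 = 256 ≡ 113
13 = 8 + 4 + 1, so σ^13 ≡ 113·16·101 ≡ 140 (mod 143)
σ^13 mod 143 = 140, but H(m) = 73.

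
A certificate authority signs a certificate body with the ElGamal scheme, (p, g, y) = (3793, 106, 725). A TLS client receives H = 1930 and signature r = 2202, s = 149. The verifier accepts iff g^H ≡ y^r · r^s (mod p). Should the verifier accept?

reject

Left side g^H mod p:
Squares mod 3793: 106^1≡106, 106^2≡3650, 106^4≡1484, 106^8≡2316, 106^16≡554, 106^32≡3476, 106^64≡1871, 106^128≡3495, 106^256≡1565, 106^512≡2740, 106^1024≡1253
1930 = 1024 + 512 + 256 + 128 + 8 + 2, so 106^1930 ≡ 1253·2740·1565·3495·2316·3650 ≡ 185 (mod 3793)
Right side y^r · r^s mod p:
Squares mod 3793: 725^1≡725, 725^2≡2191, 725^4≡2336, 725^8≡2562, 725^16≡1954, 725^32≡2358, 725^64≡3419, 725^128≡3328, 725^256≡24, 725^512≡576, 725^1024≡1785, 725^2048≡105
2202 = 2048 + 128 + 16 + 8 + 2, so 725^2202 ≡ 105·3328·1954·2562·2191 ≡ 1951 (mod 3793)
Squares mod 3793: 2202^1≡2202, 2202^2≡1350, 2202^4≡1860, 2202^8≡384, 2202^16≡3322, 2202^32≡1847, 2202^64≡1502, 2202^128≡2962
149 = 128 + 16 + 4 + 1, so 2202^149 ≡ 2962·3322·1860·2202 ≡ 3594 (mod 3793)
1951·3594 = 7011894 ≡ 2430 (mod 3793)
185 ≠ 2430, so verification fails.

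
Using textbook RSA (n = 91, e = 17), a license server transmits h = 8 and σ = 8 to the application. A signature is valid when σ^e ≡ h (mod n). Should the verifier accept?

σ^2 ≡ 8^2 = 64
σ^4 ≡ 64^2 = 4096 ≡ 1
σ^8 ≡ 1^2 = 1
σ^16 ≡ 1^2 = 1
17 = 16 + 1, so σ^17 ≡ 1·8 ≡ 8 (mod 91)
Since 8 equals the digest 8, verification succeeds.

accept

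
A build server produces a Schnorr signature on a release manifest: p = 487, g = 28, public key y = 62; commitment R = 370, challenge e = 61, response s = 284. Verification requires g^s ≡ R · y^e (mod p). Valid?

no

g^s mod p:
28^284 mod 487 = 36
R · y^e mod p:
62^61 mod 487 = 459
370·459 = 169830 ≡ 354 (mod 487)
36 ≠ 354; the check fails.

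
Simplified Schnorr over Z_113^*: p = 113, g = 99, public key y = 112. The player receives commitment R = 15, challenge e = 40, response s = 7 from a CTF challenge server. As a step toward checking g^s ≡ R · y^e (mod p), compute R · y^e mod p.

15

112^40 mod 113 = 1
R · y^e ≡ 15·1 = 15 ≡ 15 (mod 113)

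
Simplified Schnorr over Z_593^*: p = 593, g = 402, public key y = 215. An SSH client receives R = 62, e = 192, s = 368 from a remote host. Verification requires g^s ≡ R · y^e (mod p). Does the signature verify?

g^s mod p:
Squares mod 593: 402^1≡402, 402^2≡308, 402^4≡577, 402^8≡256, 402^16≡306, 402^32≡535, 402^64≡399, 402^128≡277, 402^256≡232
368 = 256 + 64 + 32 + 16, so 402^368 ≡ 232·399·535·306 ≡ 148 (mod 593)
R · y^e mod p:
Squares mod 593: 215^1≡215, 215^2≡564, 215^4≡248, 215^8≡425, 215^16≡353, 215^32≡79, 215^64≡311, 215^128≡62
192 = 128 + 64, so 215^192 ≡ 62·311 ≡ 306 (mod 593)
62·306 = 18972 ≡ 589 (mod 593)
148 ≠ 589; the check fails.

does not verify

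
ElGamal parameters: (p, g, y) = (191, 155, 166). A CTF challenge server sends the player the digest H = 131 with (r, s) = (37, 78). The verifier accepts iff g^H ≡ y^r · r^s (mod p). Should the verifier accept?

accept

Left side g^H mod p:
155^2 = 24025 ≡ 150
155^4 ≡ 150^2 = 22500 ≡ 153
155^8 ≡ 153^2 = 23409 ≡ 107
155^16 ≡ 107^2 = 11449 ≡ 180
155^32 ≡ 180^2 = 32400 ≡ 121
155^64 ≡ 121^2 = 14641 ≡ 125
155^128 ≡ 125^2 = 15625 ≡ 154
131 = 128 + 2 + 1, so 155^131 ≡ 154·150·155 ≡ 14 (mod 191)
Right side y^r · r^s mod p:
166^2 = 27556 ≡ 52
166^4 ≡ 52^2 = 2704 ≡ 30
166^8 ≡ 30^2 = 900 ≡ 136
166^16 ≡ 136^2 = 18496 ≡ 160
166^32 ≡ 160^2 = 25600 ≡ 6
37 = 32 + 4 + 1, so 166^37 ≡ 6·30·166 ≡ 84 (mod 191)
37^2 = 1369 ≡ 32
37^4 ≡ 32^2 = 1024 ≡ 69
37^8 ≡ 69^2 = 4761 ≡ 177
37^16 ≡ 177^2 = 31329 ≡ 5
37^32 ≡ 5^2 = 25
37^64 ≡ 25^2 = 625 ≡ 52
78 = 64 + 8 + 4 + 2, so 37^78 ≡ 52·177·69·32 ≡ 32 (mod 191)
84·32 = 2688 ≡ 14 (mod 191)
14 ≡ 14 (mod 191), so the signature is genuine.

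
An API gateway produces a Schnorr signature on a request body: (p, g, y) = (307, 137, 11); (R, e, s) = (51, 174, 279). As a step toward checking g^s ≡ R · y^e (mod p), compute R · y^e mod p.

91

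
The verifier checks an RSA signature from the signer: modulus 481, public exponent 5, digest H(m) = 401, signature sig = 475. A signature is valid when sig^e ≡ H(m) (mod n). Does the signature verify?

verifies

Squares mod 481: sig^1≡475, sig^2≡36, sig^4≡334
5 = 4 + 1, so sig^5 ≡ 334·475 ≡ 401 (mod 481)
sig^5 mod 481 = 401 matches H(m).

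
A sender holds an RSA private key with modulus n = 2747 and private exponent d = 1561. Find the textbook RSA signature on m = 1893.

Squares mod 2747: m^1≡1893, m^2≡1361, m^4≡843, m^8≡1923, m^16≡467, m^32≡1076, m^64≡1289, m^128≡2333, m^256≡1082, m^512≡502, m^1024≡2027
1561 = 1024 + 512 + 16 + 8 + 1, so m^1561 ≡ 2027·502·467·1923·1893 ≡ 786 (mod 2747)

786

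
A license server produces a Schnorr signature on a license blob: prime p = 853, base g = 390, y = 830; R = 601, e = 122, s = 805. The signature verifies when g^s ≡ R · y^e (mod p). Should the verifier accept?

accept

g^s mod p:
Squares mod 853: 390^1≡390, 390^2≡266, 390^4≡810, 390^8≡143, 390^16≡830, 390^32≡529, 390^64≡57, 390^128≡690, 390^256≡126, 390^512≡522
805 = 512 + 256 + 32 + 4 + 1, so 390^805 ≡ 522·126·529·810·390 ≡ 112 (mod 853)
R · y^e mod p:
Squares mod 853: 830^1≡830, 830^2≡529, 830^4≡57, 830^8≡690, 830^16≡126, 830^32≡522, 830^64≡377
122 = 64 + 32 + 16 + 8 + 2, so 830^122 ≡ 377·522·126·690·529 ≡ 663 (mod 853)
601·663 = 398463 ≡ 112 (mod 853)
112 ≡ 112 (mod 853); signature holds.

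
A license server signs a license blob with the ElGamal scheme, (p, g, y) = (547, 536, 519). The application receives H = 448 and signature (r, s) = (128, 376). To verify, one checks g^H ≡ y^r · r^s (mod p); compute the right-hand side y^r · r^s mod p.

488

519^128 mod 547 = 517
128^376 mod 547 = 239
y^r · r^s ≡ 517·239 = 123563 ≡ 488 (mod 547)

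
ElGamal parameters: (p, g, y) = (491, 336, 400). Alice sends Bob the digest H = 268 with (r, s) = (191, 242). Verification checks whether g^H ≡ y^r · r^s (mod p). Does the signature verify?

verifies

Left side g^H mod p:
336^268 mod 491 = 205
Right side y^r · r^s mod p:
400^191 mod 491 = 208
191^242 mod 491 = 60
208·60 = 12480 ≡ 205 (mod 491)
205 ≡ 205 (mod 491), so the signature is genuine.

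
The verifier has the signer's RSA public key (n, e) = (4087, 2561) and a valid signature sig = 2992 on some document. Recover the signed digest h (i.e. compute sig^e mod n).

369

sig^2 ≡ 2992^2 = 8952064 ≡ 1534
sig^4 ≡ 1534^2 = 2353156 ≡ 3131
sig^8 ≡ 3131^2 = 9803161 ≡ 2535
sig^16 ≡ 2535^2 = 6426225 ≡ 1461
sig^32 ≡ 1461^2 = 2134521 ≡ 1107
sig^64 ≡ 1107^2 = 1225449 ≡ 3436
sig^128 ≡ 3436^2 = 11806096 ≡ 2840
sig^256 ≡ 2840^2 = 8065600 ≡ 1949
sig^512 ≡ 1949^2 = 3798601 ≡ 1778
sig^1024 ≡ 1778^2 = 3161284 ≡ 2033
sig^2048 ≡ 2033^2 = 4133089 ≡ 1132
2561 = 2048 + 512 + 1, so sig^2561 ≡ 1132·1778·2992 ≡ 369 (mod 4087)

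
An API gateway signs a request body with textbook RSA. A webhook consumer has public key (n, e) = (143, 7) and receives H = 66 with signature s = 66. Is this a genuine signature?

genuine

Squares mod 143: s^1≡66, s^2≡66, s^4≡66
7 = 4 + 2 + 1, so s^7 ≡ 66·66·66 ≡ 66 (mod 143)
66 = H, so the signature checks out.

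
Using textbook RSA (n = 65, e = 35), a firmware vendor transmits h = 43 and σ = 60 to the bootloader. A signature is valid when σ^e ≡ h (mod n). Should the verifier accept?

reject

σ^2 ≡ 60^2 = 3600 ≡ 25
σ^4 ≡ 25^2 = 625 ≡ 40
σ^8 ≡ 40^2 = 1600 ≡ 40
σ^16 ≡ 40^2 = 1600 ≡ 40
σ^32 ≡ 40^2 = 1600 ≡ 40
35 = 32 + 2 + 1, so σ^35 ≡ 40·25·60 ≡ 5 (mod 65)
5 ≠ 43, so verification fails.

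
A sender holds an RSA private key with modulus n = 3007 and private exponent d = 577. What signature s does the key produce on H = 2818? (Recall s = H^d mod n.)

H^577 mod 3007 = 975

975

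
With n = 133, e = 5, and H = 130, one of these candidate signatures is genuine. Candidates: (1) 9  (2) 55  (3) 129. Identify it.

Candidate 1: Squares mod 133: 9^1≡9, 9^2≡81, 9^4≡44; 5 = 4 + 1, so 9^5 ≡ 44·9 ≡ 130 (mod 133)
  → matches H = 130
Candidate 2: Squares mod 133: 55^1≡55, 55^2≡99, 55^4≡92; 5 = 4 + 1, so 55^5 ≡ 92·55 ≡ 6 (mod 133)
Candidate 3: Squares mod 133: 129^1≡129, 129^2≡16, 129^4≡123; 5 = 4 + 1, so 129^5 ≡ 123·129 ≡ 40 (mod 133)

1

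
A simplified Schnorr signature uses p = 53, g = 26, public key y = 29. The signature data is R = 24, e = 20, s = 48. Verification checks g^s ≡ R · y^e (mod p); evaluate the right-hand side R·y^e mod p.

16

Squares mod 53: 29^1≡29, 29^2≡46, 29^4≡49, 29^8≡16, 29^16≡44
20 = 16 + 4, so 29^20 ≡ 44·49 ≡ 36 (mod 53)
R · y^e ≡ 24·36 = 864 ≡ 16 (mod 53)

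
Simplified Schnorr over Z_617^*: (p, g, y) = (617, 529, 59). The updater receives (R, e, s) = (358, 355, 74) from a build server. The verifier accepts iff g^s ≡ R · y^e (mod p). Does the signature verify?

does not verify

g^s mod p:
529^2 = 279841 ≡ 340
529^4 ≡ 340^2 = 115600 ≡ 221
529^8 ≡ 221^2 = 48841 ≡ 98
529^16 ≡ 98^2 = 9604 ≡ 349
529^32 ≡ 349^2 = 121801 ≡ 252
529^64 ≡ 252^2 = 63504 ≡ 570
74 = 64 + 8 + 2, so 529^74 ≡ 570·98·340 ≡ 523 (mod 617)
R · y^e mod p:
59^2 = 3481 ≡ 396
59^4 ≡ 396^2 = 156816 ≡ 98
59^8 ≡ 98^2 = 9604 ≡ 349
59^16 ≡ 349^2 = 121801 ≡ 252
59^32 ≡ 252^2 = 63504 ≡ 570
59^64 ≡ 570^2 = 324900 ≡ 358
59^128 ≡ 358^2 = 128164 ≡ 445
59^256 ≡ 445^2 = 198025 ≡ 585
355 = 256 + 64 + 32 + 2 + 1, so 59^355 ≡ 585·358·570·396·59 ≡ 479 (mod 617)
358·479 = 171482 ≡ 573 (mod 617)
523 ≠ 573; the check fails.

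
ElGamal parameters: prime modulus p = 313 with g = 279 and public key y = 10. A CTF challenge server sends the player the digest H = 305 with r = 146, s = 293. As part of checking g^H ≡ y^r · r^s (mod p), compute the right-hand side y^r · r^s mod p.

Squares mod 313: 10^1≡10, 10^2≡100, 10^4≡297, 10^8≡256, 10^16≡119, 10^32≡76, 10^64≡142, 10^128≡132
146 = 128 + 16 + 2, so 10^146 ≡ 132·119·100 ≡ 166 (mod 313)
Squares mod 313: 146^1≡146, 146^2≡32, 146^4≡85, 146^8≡26, 146^16≡50, 146^32≡309, 146^64≡16, 146^128≡256, 146^256≡119
293 = 256 + 32 + 4 + 1, so 146^293 ≡ 119·309·85·146 ≡ 89 (mod 313)
y^r · r^s ≡ 166·89 = 14774 ≡ 63 (mod 313)

63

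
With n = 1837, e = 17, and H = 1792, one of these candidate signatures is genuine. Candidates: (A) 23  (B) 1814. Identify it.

B

Candidate A: Squares mod 1837: 23^1≡23, 23^2≡529, 23^4≡617, 23^8≡430, 23^16≡1200; 17 = 16 + 1, so 23^17 ≡ 1200·23 ≡ 45 (mod 1837)
Candidate B: Squares mod 1837: 1814^1≡1814, 1814^2≡529, 1814^4≡617, 1814^8≡430, 1814^16≡1200; 17 = 16 + 1, so 1814^17 ≡ 1200·1814 ≡ 1792 (mod 1837)
  → matches H = 1792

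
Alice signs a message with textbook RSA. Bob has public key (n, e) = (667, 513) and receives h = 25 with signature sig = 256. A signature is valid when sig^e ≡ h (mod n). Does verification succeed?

Squares mod 667: sig^1≡256, sig^2≡170, sig^4≡219, sig^8≡604, sig^16≡634, sig^32≡422, sig^64≡662, sig^128≡25, sig^256≡625, sig^512≡430
513 = 512 + 1, so sig^513 ≡ 430·256 ≡ 25 (mod 667)
Since 25 equals the digest 25, verification succeeds.

passes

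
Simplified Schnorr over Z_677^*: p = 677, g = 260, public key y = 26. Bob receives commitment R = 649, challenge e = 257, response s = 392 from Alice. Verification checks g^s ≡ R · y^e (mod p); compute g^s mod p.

626

260^2 = 67600 ≡ 577
260^4 ≡ 577^2 = 332929 ≡ 522
260^8 ≡ 522^2 = 272484 ≡ 330
260^16 ≡ 330^2 = 108900 ≡ 580
260^32 ≡ 580^2 = 336400 ≡ 608
260^64 ≡ 608^2 = 369664 ≡ 22
260^128 ≡ 22^2 = 484
260^256 ≡ 484^2 = 234256 ≡ 14
392 = 256 + 128 + 8, so 260^392 ≡ 14·484·330 ≡ 626 (mod 677)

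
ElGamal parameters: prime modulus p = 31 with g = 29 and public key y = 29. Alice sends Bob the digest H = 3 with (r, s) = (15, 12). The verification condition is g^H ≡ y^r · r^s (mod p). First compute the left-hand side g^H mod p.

Squares mod 31: 29^1≡29, 29^2≡4
3 = 2 + 1, so 29^3 ≡ 4·29 ≡ 23 (mod 31)

23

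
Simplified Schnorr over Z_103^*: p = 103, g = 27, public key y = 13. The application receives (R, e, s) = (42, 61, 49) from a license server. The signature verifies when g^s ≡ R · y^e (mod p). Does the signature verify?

g^s mod p:
27^2 = 729 ≡ 8
27^4 ≡ 8^2 = 64
27^8 ≡ 64^2 = 4096 ≡ 79
27^16 ≡ 79^2 = 6241 ≡ 61
27^32 ≡ 61^2 = 3721 ≡ 13
49 = 32 + 16 + 1, so 27^49 ≡ 13·61·27 ≡ 90 (mod 103)
R · y^e mod p:
13^2 = 169 ≡ 66
13^4 ≡ 66^2 = 4356 ≡ 30
13^8 ≡ 30^2 = 900 ≡ 76
13^16 ≡ 76^2 = 5776 ≡ 8
13^32 ≡ 8^2 = 64
61 = 32 + 16 + 8 + 4 + 1, so 13^61 ≡ 64·8·76·30·13 ≡ 72 (mod 103)
42·72 = 3024 ≡ 37 (mod 103)
90 ≠ 37; the check fails.

does not verify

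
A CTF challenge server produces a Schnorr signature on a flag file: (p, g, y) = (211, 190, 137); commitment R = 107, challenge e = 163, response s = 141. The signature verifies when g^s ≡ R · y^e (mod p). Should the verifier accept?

g^s mod p:
190^2 = 36100 ≡ 19
190^4 ≡ 19^2 = 361 ≡ 150
190^8 ≡ 150^2 = 22500 ≡ 134
190^16 ≡ 134^2 = 17956 ≡ 21
190^32 ≡ 21^2 = 441 ≡ 19
190^64 ≡ 19^2 = 361 ≡ 150
190^128 ≡ 150^2 = 22500 ≡ 134
141 = 128 + 8 + 4 + 1, so 190^141 ≡ 134·134·150·190 ≡ 104 (mod 211)
R · y^e mod p:
137^2 = 18769 ≡ 201
137^4 ≡ 201^2 = 40401 ≡ 100
137^8 ≡ 100^2 = 10000 ≡ 83
137^16 ≡ 83^2 = 6889 ≡ 137
137^32 ≡ 137^2 = 18769 ≡ 201
137^64 ≡ 201^2 = 40401 ≡ 100
137^128 ≡ 100^2 = 10000 ≡ 83
163 = 128 + 32 + 2 + 1, so 137^163 ≡ 83·201·201·137 ≡ 21 (mod 211)
107·21 = 2247 ≡ 137 (mod 211)
104 ≠ 137; the check fails.

reject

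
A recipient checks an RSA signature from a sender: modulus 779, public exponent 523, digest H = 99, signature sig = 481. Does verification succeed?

Squares mod 779: sig^1≡481, sig^2≡777, sig^4≡4, sig^8≡16, sig^16≡256, sig^32≡100, sig^64≡652, sig^128≡549, sig^256≡707, sig^512≡510
523 = 512 + 8 + 2 + 1, so sig^523 ≡ 510·16·777·481 ≡ 63 (mod 779)
sig^523 mod 779 = 63, but H = 99.

fails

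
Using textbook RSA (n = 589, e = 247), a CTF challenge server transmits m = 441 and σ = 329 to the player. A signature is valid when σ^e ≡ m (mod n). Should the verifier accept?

σ^2 ≡ 329^2 = 108241 ≡ 454
σ^4 ≡ 454^2 = 206116 ≡ 555
σ^8 ≡ 555^2 = 308025 ≡ 567
σ^16 ≡ 567^2 = 321489 ≡ 484
σ^32 ≡ 484^2 = 234256 ≡ 423
σ^64 ≡ 423^2 = 178929 ≡ 462
σ^128 ≡ 462^2 = 213444 ≡ 226
247 = 128 + 64 + 32 + 16 + 4 + 2 + 1, so σ^247 ≡ 226·462·423·484·555·454·329 ≡ 441 (mod 589)
441 = m, so the signature checks out.

accept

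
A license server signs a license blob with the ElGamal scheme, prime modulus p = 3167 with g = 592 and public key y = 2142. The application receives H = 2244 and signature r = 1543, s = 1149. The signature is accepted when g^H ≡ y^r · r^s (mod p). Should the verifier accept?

Left side g^H mod p:
Squares mod 3167: 592^1≡592, 592^2≡2094, 592^4≡1708, 592^8≡457, 592^16≡2994, 592^32≡1426, 592^64≡262, 592^128≡2137, 592^256≡3122, 592^512≡2025, 592^1024≡2527, 592^2048≡1057
2244 = 2048 + 128 + 64 + 4, so 592^2244 ≡ 1057·2137·262·1708 ≡ 455 (mod 3167)
Right side y^r · r^s mod p:
Squares mod 3167: 2142^1≡2142, 2142^2≡2348, 2142^4≡2524, 2142^8≡1739, 2142^16≡2803, 2142^32≡2649, 2142^64≡2296, 2142^128≡1728, 2142^256≡2670, 2142^512≡3150, 2142^1024≡289
1543 = 1024 + 512 + 4 + 2 + 1, so 2142^1543 ≡ 289·3150·2524·2348·2142 ≡ 1164 (mod 3167)
Squares mod 3167: 1543^1≡1543, 1543^2≡2432, 1543^4≡1835, 1543^8≡704, 1543^16≡1564, 1543^32≡1172, 1543^64≡2273, 1543^128≡1152, 1543^256≡131, 1543^512≡1326, 1543^1024≡591
1149 = 1024 + 64 + 32 + 16 + 8 + 4 + 1, so 1543^1149 ≡ 591·2273·1172·1564·704·1835·1543 ≡ 1271 (mod 3167)
1164·1271 = 1479444 ≡ 455 (mod 3167)
455 ≡ 455 (mod 3167), so the signature is genuine.

accept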